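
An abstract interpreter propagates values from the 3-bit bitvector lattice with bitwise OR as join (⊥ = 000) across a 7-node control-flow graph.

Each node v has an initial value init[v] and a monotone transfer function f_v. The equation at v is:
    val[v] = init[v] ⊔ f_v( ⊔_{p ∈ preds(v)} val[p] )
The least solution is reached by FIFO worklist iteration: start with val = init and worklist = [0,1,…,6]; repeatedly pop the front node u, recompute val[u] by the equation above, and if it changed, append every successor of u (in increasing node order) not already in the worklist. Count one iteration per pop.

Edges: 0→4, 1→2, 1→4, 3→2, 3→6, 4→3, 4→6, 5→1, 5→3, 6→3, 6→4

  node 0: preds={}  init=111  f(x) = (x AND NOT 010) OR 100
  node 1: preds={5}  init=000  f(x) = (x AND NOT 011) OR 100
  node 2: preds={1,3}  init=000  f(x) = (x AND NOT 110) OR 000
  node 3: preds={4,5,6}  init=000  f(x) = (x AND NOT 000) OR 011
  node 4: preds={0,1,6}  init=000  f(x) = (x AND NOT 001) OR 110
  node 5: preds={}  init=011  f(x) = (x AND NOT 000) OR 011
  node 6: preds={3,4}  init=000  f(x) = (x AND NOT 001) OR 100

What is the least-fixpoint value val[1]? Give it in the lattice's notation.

100

Worklist (12 pops):
  #1 pop 0: in=000 → 111 (no change)
  #2 pop 1: in=011 → 100 (was 000); enqueue []
  #3 pop 2: in=100 → 000 (no change)
  #4 pop 3: in=011 → 011 (was 000); enqueue [2]
  #5 pop 4: in=111 → 110 (was 000); enqueue [3]
  #6 pop 5: in=000 → 011 (no change)
  #7 pop 6: in=111 → 110 (was 000); enqueue [4]
  #8 pop 2: in=111 → 001 (was 000); enqueue []
  #9 pop 3: in=111 → 111 (was 011); enqueue [2,6]
  #10 pop 4: in=111 → 110 (no change)
  #11 pop 2: in=111 → 001 (no change)
  #12 pop 6: in=111 → 110 (no change)

Fixpoint:
  val[0] = 111
  val[1] = 100
  val[2] = 001
  val[3] = 111
  val[4] = 110
  val[5] = 011
  val[6] = 110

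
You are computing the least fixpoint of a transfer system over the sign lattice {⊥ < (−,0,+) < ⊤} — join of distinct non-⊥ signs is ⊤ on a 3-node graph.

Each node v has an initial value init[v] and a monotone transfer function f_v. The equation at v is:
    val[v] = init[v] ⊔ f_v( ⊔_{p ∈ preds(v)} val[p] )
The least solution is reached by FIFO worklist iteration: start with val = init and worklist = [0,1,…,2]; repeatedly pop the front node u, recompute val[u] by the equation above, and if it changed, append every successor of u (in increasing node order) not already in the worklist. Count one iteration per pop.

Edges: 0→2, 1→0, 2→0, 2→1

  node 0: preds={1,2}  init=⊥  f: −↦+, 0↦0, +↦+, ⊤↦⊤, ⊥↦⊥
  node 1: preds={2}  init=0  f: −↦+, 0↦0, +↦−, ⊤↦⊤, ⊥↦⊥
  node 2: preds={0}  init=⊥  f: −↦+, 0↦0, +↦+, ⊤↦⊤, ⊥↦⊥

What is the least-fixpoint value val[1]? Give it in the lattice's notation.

0

Worklist (5 pops):
  #1 pop 0: in=0 → 0 (was ⊥); enqueue []
  #2 pop 1: in=⊥ → 0 (no change)
  #3 pop 2: in=0 → 0 (was ⊥); enqueue [0,1]
  #4 pop 0: in=0 → 0 (no change)
  #5 pop 1: in=0 → 0 (no change)

Fixpoint:
  val[0] = 0
  val[1] = 0
  val[2] = 0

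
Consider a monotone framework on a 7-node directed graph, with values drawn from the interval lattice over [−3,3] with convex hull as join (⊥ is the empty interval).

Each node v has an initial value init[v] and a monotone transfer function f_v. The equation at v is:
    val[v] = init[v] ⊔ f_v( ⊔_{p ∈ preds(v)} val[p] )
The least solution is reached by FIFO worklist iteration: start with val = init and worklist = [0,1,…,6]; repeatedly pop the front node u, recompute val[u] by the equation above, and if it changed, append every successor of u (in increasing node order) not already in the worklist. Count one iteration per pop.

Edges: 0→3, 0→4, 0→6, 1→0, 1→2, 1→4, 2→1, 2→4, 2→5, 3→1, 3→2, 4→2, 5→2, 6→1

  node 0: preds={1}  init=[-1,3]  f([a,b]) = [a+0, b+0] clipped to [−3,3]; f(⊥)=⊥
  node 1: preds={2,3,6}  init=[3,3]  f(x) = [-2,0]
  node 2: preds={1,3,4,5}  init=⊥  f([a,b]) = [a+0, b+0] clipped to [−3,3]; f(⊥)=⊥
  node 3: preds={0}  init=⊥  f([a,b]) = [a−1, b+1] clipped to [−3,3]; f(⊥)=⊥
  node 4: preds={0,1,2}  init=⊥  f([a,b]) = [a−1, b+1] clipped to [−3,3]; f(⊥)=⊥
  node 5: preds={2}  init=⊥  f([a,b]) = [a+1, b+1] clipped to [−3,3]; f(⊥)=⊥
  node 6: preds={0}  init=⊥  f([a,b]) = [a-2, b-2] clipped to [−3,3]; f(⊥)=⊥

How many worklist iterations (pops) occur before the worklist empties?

16

Iteration log — 16 steps:
  step 1. node 0  ⊔preds=[3,3]  new=[-1,3]  stable
  step 2. node 1  ⊔preds=⊥  new=[-2,3]  old=[3,3]  +wl: 0
  step 3. node 2  ⊔preds=[-2,3]  new=[-2,3]  old=⊥  +wl: 1
  step 4. node 3  ⊔preds=[-1,3]  new=[-2,3]  old=⊥  +wl: 2
  step 5. node 4  ⊔preds=[-2,3]  new=[-3,3]  old=⊥  +wl: 
  step 6. node 5  ⊔preds=[-2,3]  new=[-1,3]  old=⊥  +wl: 
  step 7. node 6  ⊔preds=[-1,3]  new=[-3,1]  old=⊥  +wl: 
  step 8. node 0  ⊔preds=[-2,3]  new=[-2,3]  old=[-1,3]  +wl: 3,4,6
  step 9. node 1  ⊔preds=[-3,3]  new=[-2,3]  stable
  step 10. node 2  ⊔preds=[-3,3]  new=[-3,3]  old=[-2,3]  +wl: 1,5
  step 11. node 3  ⊔preds=[-2,3]  new=[-3,3]  old=[-2,3]  +wl: 2
  step 12. node 4  ⊔preds=[-3,3]  new=[-3,3]  stable
  step 13. node 6  ⊔preds=[-2,3]  new=[-3,1]  stable
  step 14. node 1  ⊔preds=[-3,3]  new=[-2,3]  stable
  step 15. node 5  ⊔preds=[-3,3]  new=[-2,3]  old=[-1,3]  +wl: 
  step 16. node 2  ⊔preds=[-3,3]  new=[-3,3]  stable

Least fixpoint reached:
  node 0: [-2,3]
  node 1: [-2,3]
  node 2: [-3,3]
  node 3: [-3,3]
  node 4: [-3,3]
  node 5: [-2,3]
  node 6: [-3,1]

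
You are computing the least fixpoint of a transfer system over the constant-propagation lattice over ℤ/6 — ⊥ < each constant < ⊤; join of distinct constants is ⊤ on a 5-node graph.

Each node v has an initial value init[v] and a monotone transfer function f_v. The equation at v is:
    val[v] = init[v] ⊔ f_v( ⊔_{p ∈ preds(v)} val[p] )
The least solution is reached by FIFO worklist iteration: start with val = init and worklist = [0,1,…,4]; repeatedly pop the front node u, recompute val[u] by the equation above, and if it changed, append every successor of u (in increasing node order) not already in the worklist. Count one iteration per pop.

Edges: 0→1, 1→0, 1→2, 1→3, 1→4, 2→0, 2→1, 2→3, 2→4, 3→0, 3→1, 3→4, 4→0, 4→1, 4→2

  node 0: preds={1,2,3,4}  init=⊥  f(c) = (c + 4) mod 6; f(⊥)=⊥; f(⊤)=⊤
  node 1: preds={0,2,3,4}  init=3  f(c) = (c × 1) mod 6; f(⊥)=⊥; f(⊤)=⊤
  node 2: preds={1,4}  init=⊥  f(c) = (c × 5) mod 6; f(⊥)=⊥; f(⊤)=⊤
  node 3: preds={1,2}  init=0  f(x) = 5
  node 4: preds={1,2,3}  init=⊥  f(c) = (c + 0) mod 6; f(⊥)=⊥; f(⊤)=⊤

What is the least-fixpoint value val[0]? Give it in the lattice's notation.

Iteration log — 8 steps:
  step 1. node 0  ⊔preds=⊤  new=⊤  old=⊥  +wl: 
  step 2. node 1  ⊔preds=⊤  new=⊤  old=3  +wl: 0
  step 3. node 2  ⊔preds=⊤  new=⊤  old=⊥  +wl: 1
  step 4. node 3  ⊔preds=⊤  new=⊤  old=0  +wl: 
  step 5. node 4  ⊔preds=⊤  new=⊤  old=⊥  +wl: 2
  step 6. node 0  ⊔preds=⊤  new=⊤  stable
  step 7. node 1  ⊔preds=⊤  new=⊤  stable
  step 8. node 2  ⊔preds=⊤  new=⊤  stable

Least fixpoint reached:
  node 0: ⊤
  node 1: ⊤
  node 2: ⊤
  node 3: ⊤
  node 4: ⊤

⊤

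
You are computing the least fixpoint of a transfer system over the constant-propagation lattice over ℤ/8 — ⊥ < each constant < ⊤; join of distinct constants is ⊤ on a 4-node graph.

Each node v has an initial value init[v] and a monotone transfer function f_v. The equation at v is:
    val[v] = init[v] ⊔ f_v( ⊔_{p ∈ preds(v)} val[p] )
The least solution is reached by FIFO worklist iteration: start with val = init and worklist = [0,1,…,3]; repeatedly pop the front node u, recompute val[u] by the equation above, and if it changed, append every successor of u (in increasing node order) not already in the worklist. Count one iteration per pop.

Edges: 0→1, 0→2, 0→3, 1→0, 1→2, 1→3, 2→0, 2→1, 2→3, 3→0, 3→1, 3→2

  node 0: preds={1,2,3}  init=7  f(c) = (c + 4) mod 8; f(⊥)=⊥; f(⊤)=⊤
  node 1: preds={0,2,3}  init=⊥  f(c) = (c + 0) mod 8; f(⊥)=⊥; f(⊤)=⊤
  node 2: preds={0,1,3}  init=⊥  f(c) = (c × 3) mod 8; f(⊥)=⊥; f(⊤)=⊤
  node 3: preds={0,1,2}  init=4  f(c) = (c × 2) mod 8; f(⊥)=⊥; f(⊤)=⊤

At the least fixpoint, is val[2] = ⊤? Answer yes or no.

yes

Iteration log — 7 steps:
  step 1. node 0  ⊔preds=4  new=⊤  old=7  +wl: 
  step 2. node 1  ⊔preds=⊤  new=⊤  old=⊥  +wl: 0
  step 3. node 2  ⊔preds=⊤  new=⊤  old=⊥  +wl: 1
  step 4. node 3  ⊔preds=⊤  new=⊤  old=4  +wl: 2
  step 5. node 0  ⊔preds=⊤  new=⊤  stable
  step 6. node 1  ⊔preds=⊤  new=⊤  stable
  step 7. node 2  ⊔preds=⊤  new=⊤  stable

Least fixpoint reached:
  node 0: ⊤
  node 1: ⊤
  node 2: ⊤
  node 3: ⊤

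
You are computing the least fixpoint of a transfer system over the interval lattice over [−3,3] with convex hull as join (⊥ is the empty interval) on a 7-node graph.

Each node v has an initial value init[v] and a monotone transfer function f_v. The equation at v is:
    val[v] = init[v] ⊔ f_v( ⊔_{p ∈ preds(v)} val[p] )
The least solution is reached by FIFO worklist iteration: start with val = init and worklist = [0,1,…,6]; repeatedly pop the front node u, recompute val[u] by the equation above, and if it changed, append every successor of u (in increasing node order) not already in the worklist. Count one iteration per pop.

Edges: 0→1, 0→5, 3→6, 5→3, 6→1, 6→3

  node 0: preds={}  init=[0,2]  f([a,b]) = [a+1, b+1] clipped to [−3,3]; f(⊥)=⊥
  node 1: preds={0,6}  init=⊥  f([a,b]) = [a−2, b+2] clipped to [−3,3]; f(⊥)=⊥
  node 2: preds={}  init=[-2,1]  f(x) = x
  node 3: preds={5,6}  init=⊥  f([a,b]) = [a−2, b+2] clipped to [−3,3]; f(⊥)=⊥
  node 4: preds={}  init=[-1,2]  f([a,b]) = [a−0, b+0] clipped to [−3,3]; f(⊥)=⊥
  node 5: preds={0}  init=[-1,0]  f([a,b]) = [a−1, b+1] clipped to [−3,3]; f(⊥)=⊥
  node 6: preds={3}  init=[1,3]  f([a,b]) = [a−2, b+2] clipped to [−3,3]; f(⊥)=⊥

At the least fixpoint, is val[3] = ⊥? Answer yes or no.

Iteration log — 9 steps:
  step 1. node 0  ⊔preds=⊥  new=[0,2]  stable
  step 2. node 1  ⊔preds=[0,3]  new=[-2,3]  old=⊥  +wl: 
  step 3. node 2  ⊔preds=⊥  new=[-2,1]  stable
  step 4. node 3  ⊔preds=[-1,3]  new=[-3,3]  old=⊥  +wl: 
  step 5. node 4  ⊔preds=⊥  new=[-1,2]  stable
  step 6. node 5  ⊔preds=[0,2]  new=[-1,3]  old=[-1,0]  +wl: 3
  step 7. node 6  ⊔preds=[-3,3]  new=[-3,3]  old=[1,3]  +wl: 1
  step 8. node 3  ⊔preds=[-3,3]  new=[-3,3]  stable
  step 9. node 1  ⊔preds=[-3,3]  new=[-3,3]  old=[-2,3]  +wl: 

Least fixpoint reached:
  node 0: [0,2]
  node 1: [-3,3]
  node 2: [-2,1]
  node 3: [-3,3]
  node 4: [-1,2]
  node 5: [-1,3]
  node 6: [-3,3]

no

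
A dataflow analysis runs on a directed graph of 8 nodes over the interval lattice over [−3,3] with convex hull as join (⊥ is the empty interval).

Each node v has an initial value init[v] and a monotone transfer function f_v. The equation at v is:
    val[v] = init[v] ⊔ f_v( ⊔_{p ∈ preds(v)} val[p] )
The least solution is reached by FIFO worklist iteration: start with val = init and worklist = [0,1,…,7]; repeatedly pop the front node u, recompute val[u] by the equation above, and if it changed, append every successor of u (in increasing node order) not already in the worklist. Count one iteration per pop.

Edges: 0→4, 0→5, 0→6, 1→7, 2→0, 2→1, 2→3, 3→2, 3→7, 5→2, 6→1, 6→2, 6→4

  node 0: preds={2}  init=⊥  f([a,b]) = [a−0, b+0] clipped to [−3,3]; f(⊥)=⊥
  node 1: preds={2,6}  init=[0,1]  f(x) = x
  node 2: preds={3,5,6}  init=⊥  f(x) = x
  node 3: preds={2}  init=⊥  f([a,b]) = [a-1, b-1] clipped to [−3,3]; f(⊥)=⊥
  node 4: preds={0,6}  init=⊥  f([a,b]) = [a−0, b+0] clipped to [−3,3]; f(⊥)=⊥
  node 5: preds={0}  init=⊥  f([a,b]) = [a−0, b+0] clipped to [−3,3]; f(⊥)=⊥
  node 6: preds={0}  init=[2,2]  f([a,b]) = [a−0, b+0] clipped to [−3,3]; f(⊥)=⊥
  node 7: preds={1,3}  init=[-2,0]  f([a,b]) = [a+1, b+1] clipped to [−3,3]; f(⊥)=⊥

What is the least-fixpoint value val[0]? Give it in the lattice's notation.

[-3,2]

Worklist (57 pops):
  #1 pop 0: in=⊥ → ⊥ (no change)
  #2 pop 1: in=[2,2] → [0,2] (was [0,1]); enqueue []
  #3 pop 2: in=[2,2] → [2,2] (was ⊥); enqueue [0,1]
  #4 pop 3: in=[2,2] → [1,1] (was ⊥); enqueue [2]
  #5 pop 4: in=[2,2] → [2,2] (was ⊥); enqueue []
  #6 pop 5: in=⊥ → ⊥ (no change)
  #7 pop 6: in=⊥ → [2,2] (no change)
  #8 pop 7: in=[0,2] → [-2,3] (was [-2,0]); enqueue []
  #9 pop 0: in=[2,2] → [2,2] (was ⊥); enqueue [4,5,6]
  #10 pop 1: in=[2,2] → [0,2] (no change)
  #11 pop 2: in=[1,2] → [1,2] (was [2,2]); enqueue [0,1,3]
  #12 pop 4: in=[2,2] → [2,2] (no change)
  #13 pop 5: in=[2,2] → [2,2] (was ⊥); enqueue [2]
  #14 pop 6: in=[2,2] → [2,2] (no change)
  #15 pop 0: in=[1,2] → [1,2] (was [2,2]); enqueue [4,5,6]
  #16 pop 1: in=[1,2] → [0,2] (no change)
  #17 pop 3: in=[1,2] → [0,1] (was [1,1]); enqueue [7]
  #18 pop 2: in=[0,2] → [0,2] (was [1,2]); enqueue [0,1,3]
  #19 pop 4: in=[1,2] → [1,2] (was [2,2]); enqueue []
  #20 pop 5: in=[1,2] → [1,2] (was [2,2]); enqueue [2]
  #21 pop 6: in=[1,2] → [1,2] (was [2,2]); enqueue [4]
  #22 pop 7: in=[0,2] → [-2,3] (no change)
  #23 pop 0: in=[0,2] → [0,2] (was [1,2]); enqueue [5,6]
  #24 pop 1: in=[0,2] → [0,2] (no change)
  #25 pop 3: in=[0,2] → [-1,1] (was [0,1]); enqueue [7]
  #26 pop 2: in=[-1,2] → [-1,2] (was [0,2]); enqueue [0,1,3]
  #27 pop 4: in=[0,2] → [0,2] (was [1,2]); enqueue []
  #28 pop 5: in=[0,2] → [0,2] (was [1,2]); enqueue [2]
  #29 pop 6: in=[0,2] → [0,2] (was [1,2]); enqueue [4]
  #30 pop 7: in=[-1,2] → [-2,3] (no change)
  #31 pop 0: in=[-1,2] → [-1,2] (was [0,2]); enqueue [5,6]
  #32 pop 1: in=[-1,2] → [-1,2] (was [0,2]); enqueue [7]
  #33 pop 3: in=[-1,2] → [-2,1] (was [-1,1]); enqueue []
  #34 pop 2: in=[-2,2] → [-2,2] (was [-1,2]); enqueue [0,1,3]
  #35 pop 4: in=[-1,2] → [-1,2] (was [0,2]); enqueue []
  #36 pop 5: in=[-1,2] → [-1,2] (was [0,2]); enqueue [2]
  #37 pop 6: in=[-1,2] → [-1,2] (was [0,2]); enqueue [4]
  #38 pop 7: in=[-2,2] → [-2,3] (no change)
  #39 pop 0: in=[-2,2] → [-2,2] (was [-1,2]); enqueue [5,6]
  #40 pop 1: in=[-2,2] → [-2,2] (was [-1,2]); enqueue [7]
  #41 pop 3: in=[-2,2] → [-3,1] (was [-2,1]); enqueue []
  #42 pop 2: in=[-3,2] → [-3,2] (was [-2,2]); enqueue [0,1,3]
  #43 pop 4: in=[-2,2] → [-2,2] (was [-1,2]); enqueue []
  #44 pop 5: in=[-2,2] → [-2,2] (was [-1,2]); enqueue [2]
  #45 pop 6: in=[-2,2] → [-2,2] (was [-1,2]); enqueue [4]
  #46 pop 7: in=[-3,2] → [-2,3] (no change)
  #47 pop 0: in=[-3,2] → [-3,2] (was [-2,2]); enqueue [5,6]
  #48 pop 1: in=[-3,2] → [-3,2] (was [-2,2]); enqueue [7]
  #49 pop 3: in=[-3,2] → [-3,1] (no change)
  #50 pop 2: in=[-3,2] → [-3,2] (no change)
  #51 pop 4: in=[-3,2] → [-3,2] (was [-2,2]); enqueue []
  #52 pop 5: in=[-3,2] → [-3,2] (was [-2,2]); enqueue [2]
  #53 pop 6: in=[-3,2] → [-3,2] (was [-2,2]); enqueue [1,4]
  #54 pop 7: in=[-3,2] → [-2,3] (no change)
  #55 pop 2: in=[-3,2] → [-3,2] (no change)
  #56 pop 1: in=[-3,2] → [-3,2] (no change)
  #57 pop 4: in=[-3,2] → [-3,2] (no change)

Fixpoint:
  val[0] = [-3,2]
  val[1] = [-3,2]
  val[2] = [-3,2]
  val[3] = [-3,1]
  val[4] = [-3,2]
  val[5] = [-3,2]
  val[6] = [-3,2]
  val[7] = [-2,3]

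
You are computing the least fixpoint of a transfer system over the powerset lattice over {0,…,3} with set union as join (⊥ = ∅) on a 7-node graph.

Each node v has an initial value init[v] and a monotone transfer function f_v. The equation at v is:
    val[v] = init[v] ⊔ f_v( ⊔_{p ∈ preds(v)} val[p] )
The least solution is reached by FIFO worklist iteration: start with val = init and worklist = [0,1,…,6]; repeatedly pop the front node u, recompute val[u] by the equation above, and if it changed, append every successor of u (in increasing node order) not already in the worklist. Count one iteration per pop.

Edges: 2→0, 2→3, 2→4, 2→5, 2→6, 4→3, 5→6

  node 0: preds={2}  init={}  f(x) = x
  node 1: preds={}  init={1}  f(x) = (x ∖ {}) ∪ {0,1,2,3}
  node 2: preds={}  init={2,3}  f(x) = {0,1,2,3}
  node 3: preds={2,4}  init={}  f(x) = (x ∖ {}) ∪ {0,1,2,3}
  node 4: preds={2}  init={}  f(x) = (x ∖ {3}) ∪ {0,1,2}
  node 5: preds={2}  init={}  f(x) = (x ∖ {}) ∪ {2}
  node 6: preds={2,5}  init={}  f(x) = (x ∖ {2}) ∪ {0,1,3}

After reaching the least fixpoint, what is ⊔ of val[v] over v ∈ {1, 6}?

Worklist (9 pops):
  #1 pop 0: in={2,3} → {2,3} (was {}); enqueue []
  #2 pop 1: in={} → {0,1,2,3} (was {1}); enqueue []
  #3 pop 2: in={} → {0,1,2,3} (was {2,3}); enqueue [0]
  #4 pop 3: in={0,1,2,3} → {0,1,2,3} (was {}); enqueue []
  #5 pop 4: in={0,1,2,3} → {0,1,2} (was {}); enqueue [3]
  #6 pop 5: in={0,1,2,3} → {0,1,2,3} (was {}); enqueue []
  #7 pop 6: in={0,1,2,3} → {0,1,3} (was {}); enqueue []
  #8 pop 0: in={0,1,2,3} → {0,1,2,3} (was {2,3}); enqueue []
  #9 pop 3: in={0,1,2,3} → {0,1,2,3} (no change)

Fixpoint:
  val[0] = {0,1,2,3}
  val[1] = {0,1,2,3}
  val[2] = {0,1,2,3}
  val[3] = {0,1,2,3}
  val[4] = {0,1,2}
  val[5] = {0,1,2,3}
  val[6] = {0,1,3}

{0,1,2,3}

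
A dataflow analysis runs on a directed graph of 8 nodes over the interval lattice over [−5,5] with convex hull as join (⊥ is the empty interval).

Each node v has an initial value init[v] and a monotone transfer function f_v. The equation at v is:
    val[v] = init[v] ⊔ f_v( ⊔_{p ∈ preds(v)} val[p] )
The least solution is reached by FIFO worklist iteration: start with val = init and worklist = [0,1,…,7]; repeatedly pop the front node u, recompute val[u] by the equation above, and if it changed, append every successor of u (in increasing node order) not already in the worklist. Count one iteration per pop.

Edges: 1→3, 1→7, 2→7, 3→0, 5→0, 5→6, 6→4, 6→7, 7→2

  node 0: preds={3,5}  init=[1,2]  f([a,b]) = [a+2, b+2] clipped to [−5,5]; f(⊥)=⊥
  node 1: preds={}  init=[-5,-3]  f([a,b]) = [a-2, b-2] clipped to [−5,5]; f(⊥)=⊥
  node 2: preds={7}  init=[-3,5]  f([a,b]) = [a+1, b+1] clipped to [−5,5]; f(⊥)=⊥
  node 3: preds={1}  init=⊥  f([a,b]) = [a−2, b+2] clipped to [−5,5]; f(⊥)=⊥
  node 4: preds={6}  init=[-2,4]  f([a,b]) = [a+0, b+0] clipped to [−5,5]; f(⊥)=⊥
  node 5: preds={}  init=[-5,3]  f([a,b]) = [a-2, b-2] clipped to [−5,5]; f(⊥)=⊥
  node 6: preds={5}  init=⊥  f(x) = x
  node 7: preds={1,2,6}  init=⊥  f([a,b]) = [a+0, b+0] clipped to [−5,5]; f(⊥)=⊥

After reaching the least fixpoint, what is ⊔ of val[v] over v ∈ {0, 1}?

Trace (12 dequeues):
  [1] u=0 | in [-5,3] | out [-3,5] | prev [1,2] | push {}
  [2] u=1 | in ⊥ | out [-5,-3] | ==
  [3] u=2 | in ⊥ | out [-3,5] | ==
  [4] u=3 | in [-5,-3] | out [-5,-1] | prev ⊥ | push {0}
  [5] u=4 | in ⊥ | out [-2,4] | ==
  [6] u=5 | in ⊥ | out [-5,3] | ==
  [7] u=6 | in [-5,3] | out [-5,3] | prev ⊥ | push {4}
  [8] u=7 | in [-5,5] | out [-5,5] | prev ⊥ | push {2}
  [9] u=0 | in [-5,3] | out [-3,5] | ==
  [10] u=4 | in [-5,3] | out [-5,4] | prev [-2,4] | push {}
  [11] u=2 | in [-5,5] | out [-4,5] | prev [-3,5] | push {7}
  [12] u=7 | in [-5,5] | out [-5,5] | ==

Converged values:
  [0] [-3,5]
  [1] [-5,-3]
  [2] [-4,5]
  [3] [-5,-1]
  [4] [-5,4]
  [5] [-5,3]
  [6] [-5,3]
  [7] [-5,5]

[-5,5]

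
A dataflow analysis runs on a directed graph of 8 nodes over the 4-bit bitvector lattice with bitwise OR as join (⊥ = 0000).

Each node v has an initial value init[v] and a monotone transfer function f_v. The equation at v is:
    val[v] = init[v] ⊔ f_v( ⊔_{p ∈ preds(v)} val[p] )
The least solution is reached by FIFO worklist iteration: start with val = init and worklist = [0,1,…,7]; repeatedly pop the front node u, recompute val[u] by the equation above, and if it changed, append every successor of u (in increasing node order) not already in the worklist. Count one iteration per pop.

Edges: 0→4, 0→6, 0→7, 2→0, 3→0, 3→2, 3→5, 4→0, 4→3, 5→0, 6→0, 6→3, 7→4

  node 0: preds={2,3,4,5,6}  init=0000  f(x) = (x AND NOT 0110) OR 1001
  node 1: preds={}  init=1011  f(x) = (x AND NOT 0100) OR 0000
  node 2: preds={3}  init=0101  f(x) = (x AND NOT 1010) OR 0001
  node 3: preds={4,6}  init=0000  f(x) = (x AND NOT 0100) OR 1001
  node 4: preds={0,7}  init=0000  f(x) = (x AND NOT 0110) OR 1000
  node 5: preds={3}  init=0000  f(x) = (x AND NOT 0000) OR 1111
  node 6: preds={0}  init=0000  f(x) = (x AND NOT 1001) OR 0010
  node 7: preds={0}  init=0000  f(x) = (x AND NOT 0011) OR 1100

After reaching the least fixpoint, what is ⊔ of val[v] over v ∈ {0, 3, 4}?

Trace (15 dequeues):
  [1] u=0 | in 0101 | out 1001 | prev 0000 | push {}
  [2] u=1 | in 0000 | out 1011 | ==
  [3] u=2 | in 0000 | out 0101 | ==
  [4] u=3 | in 0000 | out 1001 | prev 0000 | push {0,2}
  [5] u=4 | in 1001 | out 1001 | prev 0000 | push {3}
  [6] u=5 | in 1001 | out 1111 | prev 0000 | push {}
  [7] u=6 | in 1001 | out 0010 | prev 0000 | push {}
  [8] u=7 | in 1001 | out 1100 | prev 0000 | push {4}
  [9] u=0 | in 1111 | out 1001 | ==
  [10] u=2 | in 1001 | out 0101 | ==
  [11] u=3 | in 1011 | out 1011 | prev 1001 | push {0,2,5}
  [12] u=4 | in 1101 | out 1001 | ==
  [13] u=0 | in 1111 | out 1001 | ==
  [14] u=2 | in 1011 | out 0101 | ==
  [15] u=5 | in 1011 | out 1111 | ==

Converged values:
  [0] 1001
  [1] 1011
  [2] 0101
  [3] 1011
  [4] 1001
  [5] 1111
  [6] 0010
  [7] 1100

1011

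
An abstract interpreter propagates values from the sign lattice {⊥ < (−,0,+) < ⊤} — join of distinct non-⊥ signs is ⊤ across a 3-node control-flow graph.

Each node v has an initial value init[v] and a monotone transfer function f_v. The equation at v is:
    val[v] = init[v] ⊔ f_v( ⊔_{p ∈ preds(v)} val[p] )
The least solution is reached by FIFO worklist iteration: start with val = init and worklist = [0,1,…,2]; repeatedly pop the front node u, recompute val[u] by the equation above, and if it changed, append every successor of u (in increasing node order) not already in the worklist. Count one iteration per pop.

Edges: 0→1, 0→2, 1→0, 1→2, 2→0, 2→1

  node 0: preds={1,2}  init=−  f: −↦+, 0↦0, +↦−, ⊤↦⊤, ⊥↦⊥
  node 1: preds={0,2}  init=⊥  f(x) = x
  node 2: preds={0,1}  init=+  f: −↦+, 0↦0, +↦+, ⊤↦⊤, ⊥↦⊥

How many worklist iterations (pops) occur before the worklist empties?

Worklist (6 pops):
  #1 pop 0: in=+ → − (no change)
  #2 pop 1: in=⊤ → ⊤ (was ⊥); enqueue [0]
  #3 pop 2: in=⊤ → ⊤ (was +); enqueue [1]
  #4 pop 0: in=⊤ → ⊤ (was −); enqueue [2]
  #5 pop 1: in=⊤ → ⊤ (no change)
  #6 pop 2: in=⊤ → ⊤ (no change)

Fixpoint:
  val[0] = ⊤
  val[1] = ⊤
  val[2] = ⊤

6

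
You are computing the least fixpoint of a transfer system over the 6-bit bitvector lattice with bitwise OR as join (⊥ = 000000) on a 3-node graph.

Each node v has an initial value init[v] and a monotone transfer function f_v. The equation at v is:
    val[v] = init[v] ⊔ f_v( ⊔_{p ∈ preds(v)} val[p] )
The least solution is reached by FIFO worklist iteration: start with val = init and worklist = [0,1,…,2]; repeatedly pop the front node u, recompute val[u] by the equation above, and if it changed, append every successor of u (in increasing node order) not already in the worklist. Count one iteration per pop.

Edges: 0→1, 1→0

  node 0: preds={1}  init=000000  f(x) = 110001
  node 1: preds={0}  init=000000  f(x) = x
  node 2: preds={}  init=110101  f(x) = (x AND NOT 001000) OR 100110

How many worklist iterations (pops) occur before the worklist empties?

Iteration log — 4 steps:
  step 1. node 0  ⊔preds=000000  new=110001  old=000000  +wl: 
  step 2. node 1  ⊔preds=110001  new=110001  old=000000  +wl: 0
  step 3. node 2  ⊔preds=000000  new=110111  old=110101  +wl: 
  step 4. node 0  ⊔preds=110001  new=110001  stable

Least fixpoint reached:
  node 0: 110001
  node 1: 110001
  node 2: 110111

4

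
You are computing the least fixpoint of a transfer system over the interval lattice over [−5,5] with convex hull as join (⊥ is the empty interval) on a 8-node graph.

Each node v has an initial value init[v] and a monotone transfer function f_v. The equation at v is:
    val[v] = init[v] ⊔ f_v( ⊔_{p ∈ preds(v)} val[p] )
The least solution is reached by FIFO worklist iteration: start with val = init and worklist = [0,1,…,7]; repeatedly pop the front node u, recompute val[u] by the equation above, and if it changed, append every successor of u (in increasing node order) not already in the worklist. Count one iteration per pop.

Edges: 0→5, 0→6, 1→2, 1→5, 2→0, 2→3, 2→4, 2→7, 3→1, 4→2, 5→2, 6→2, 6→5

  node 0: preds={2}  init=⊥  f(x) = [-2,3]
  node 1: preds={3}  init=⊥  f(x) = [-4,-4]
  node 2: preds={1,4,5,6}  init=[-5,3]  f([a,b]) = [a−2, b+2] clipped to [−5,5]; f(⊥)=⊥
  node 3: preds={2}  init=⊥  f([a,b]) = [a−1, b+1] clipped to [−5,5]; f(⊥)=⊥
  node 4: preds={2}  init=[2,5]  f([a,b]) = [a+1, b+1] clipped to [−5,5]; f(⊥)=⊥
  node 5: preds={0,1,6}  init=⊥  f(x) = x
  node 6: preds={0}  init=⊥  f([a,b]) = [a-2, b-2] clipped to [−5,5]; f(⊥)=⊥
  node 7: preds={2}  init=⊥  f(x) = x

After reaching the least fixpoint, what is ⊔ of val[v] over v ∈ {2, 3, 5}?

Worklist (12 pops):
  #1 pop 0: in=[-5,3] → [-2,3] (was ⊥); enqueue []
  #2 pop 1: in=⊥ → [-4,-4] (was ⊥); enqueue []
  #3 pop 2: in=[-4,5] → [-5,5] (was [-5,3]); enqueue [0]
  #4 pop 3: in=[-5,5] → [-5,5] (was ⊥); enqueue [1]
  #5 pop 4: in=[-5,5] → [-4,5] (was [2,5]); enqueue [2]
  #6 pop 5: in=[-4,3] → [-4,3] (was ⊥); enqueue []
  #7 pop 6: in=[-2,3] → [-4,1] (was ⊥); enqueue [5]
  #8 pop 7: in=[-5,5] → [-5,5] (was ⊥); enqueue []
  #9 pop 0: in=[-5,5] → [-2,3] (no change)
  #10 pop 1: in=[-5,5] → [-4,-4] (no change)
  #11 pop 2: in=[-4,5] → [-5,5] (no change)
  #12 pop 5: in=[-4,3] → [-4,3] (no change)

Fixpoint:
  val[0] = [-2,3]
  val[1] = [-4,-4]
  val[2] = [-5,5]
  val[3] = [-5,5]
  val[4] = [-4,5]
  val[5] = [-4,3]
  val[6] = [-4,1]
  val[7] = [-5,5]

[-5,5]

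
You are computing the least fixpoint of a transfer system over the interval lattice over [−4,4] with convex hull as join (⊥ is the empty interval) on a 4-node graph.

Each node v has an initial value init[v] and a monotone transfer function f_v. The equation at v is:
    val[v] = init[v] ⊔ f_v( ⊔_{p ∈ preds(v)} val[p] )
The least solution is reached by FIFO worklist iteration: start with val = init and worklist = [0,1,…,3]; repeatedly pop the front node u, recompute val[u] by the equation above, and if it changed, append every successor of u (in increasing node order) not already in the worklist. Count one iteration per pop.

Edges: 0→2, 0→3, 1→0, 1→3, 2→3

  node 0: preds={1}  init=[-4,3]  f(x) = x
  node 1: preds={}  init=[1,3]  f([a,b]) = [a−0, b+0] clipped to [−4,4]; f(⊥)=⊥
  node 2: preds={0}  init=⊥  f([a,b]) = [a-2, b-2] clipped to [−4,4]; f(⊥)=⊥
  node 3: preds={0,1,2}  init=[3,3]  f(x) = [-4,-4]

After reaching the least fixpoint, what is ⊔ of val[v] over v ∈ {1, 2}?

Iteration log — 4 steps:
  step 1. node 0  ⊔preds=[1,3]  new=[-4,3]  stable
  step 2. node 1  ⊔preds=⊥  new=[1,3]  stable
  step 3. node 2  ⊔preds=[-4,3]  new=[-4,1]  old=⊥  +wl: 
  step 4. node 3  ⊔preds=[-4,3]  new=[-4,3]  old=[3,3]  +wl: 

Least fixpoint reached:
  node 0: [-4,3]
  node 1: [1,3]
  node 2: [-4,1]
  node 3: [-4,3]

[-4,3]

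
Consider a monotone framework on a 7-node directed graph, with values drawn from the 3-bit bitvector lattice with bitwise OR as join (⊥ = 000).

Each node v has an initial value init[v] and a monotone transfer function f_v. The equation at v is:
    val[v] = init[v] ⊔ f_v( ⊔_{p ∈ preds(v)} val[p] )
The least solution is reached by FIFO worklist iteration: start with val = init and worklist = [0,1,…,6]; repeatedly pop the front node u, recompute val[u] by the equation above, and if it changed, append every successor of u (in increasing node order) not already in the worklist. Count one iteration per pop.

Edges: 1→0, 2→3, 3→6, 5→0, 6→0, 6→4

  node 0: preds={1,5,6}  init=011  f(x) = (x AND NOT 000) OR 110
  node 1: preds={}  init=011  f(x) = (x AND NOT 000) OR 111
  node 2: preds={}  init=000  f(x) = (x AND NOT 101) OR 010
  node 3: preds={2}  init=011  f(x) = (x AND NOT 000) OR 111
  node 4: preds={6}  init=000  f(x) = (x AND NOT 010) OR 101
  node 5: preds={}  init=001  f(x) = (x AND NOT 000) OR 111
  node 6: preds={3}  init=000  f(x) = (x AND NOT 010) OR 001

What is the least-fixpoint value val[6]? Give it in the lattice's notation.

101

Trace (9 dequeues):
  [1] u=0 | in 011 | out 111 | prev 011 | push {}
  [2] u=1 | in 000 | out 111 | prev 011 | push {0}
  [3] u=2 | in 000 | out 010 | prev 000 | push {}
  [4] u=3 | in 010 | out 111 | prev 011 | push {}
  [5] u=4 | in 000 | out 101 | prev 000 | push {}
  [6] u=5 | in 000 | out 111 | prev 001 | push {}
  [7] u=6 | in 111 | out 101 | prev 000 | push {4}
  [8] u=0 | in 111 | out 111 | ==
  [9] u=4 | in 101 | out 101 | ==

Converged values:
  [0] 111
  [1] 111
  [2] 010
  [3] 111
  [4] 101
  [5] 111
  [6] 101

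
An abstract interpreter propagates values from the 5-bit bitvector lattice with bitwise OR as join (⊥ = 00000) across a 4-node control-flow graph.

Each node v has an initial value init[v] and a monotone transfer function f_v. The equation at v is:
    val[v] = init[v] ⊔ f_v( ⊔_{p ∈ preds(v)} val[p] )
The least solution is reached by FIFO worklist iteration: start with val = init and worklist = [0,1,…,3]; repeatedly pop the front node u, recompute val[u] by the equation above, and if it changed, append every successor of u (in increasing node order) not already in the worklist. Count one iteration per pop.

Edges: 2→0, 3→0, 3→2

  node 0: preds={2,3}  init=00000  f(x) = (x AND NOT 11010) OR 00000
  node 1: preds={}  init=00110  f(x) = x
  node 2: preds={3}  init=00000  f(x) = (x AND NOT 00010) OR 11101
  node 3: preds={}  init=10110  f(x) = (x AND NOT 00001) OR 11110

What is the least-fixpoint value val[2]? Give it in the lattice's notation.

11101

Worklist (6 pops):
  #1 pop 0: in=10110 → 00100 (was 00000); enqueue []
  #2 pop 1: in=00000 → 00110 (no change)
  #3 pop 2: in=10110 → 11101 (was 00000); enqueue [0]
  #4 pop 3: in=00000 → 11110 (was 10110); enqueue [2]
  #5 pop 0: in=11111 → 00101 (was 00100); enqueue []
  #6 pop 2: in=11110 → 11101 (no change)

Fixpoint:
  val[0] = 00101
  val[1] = 00110
  val[2] = 11101
  val[3] = 11110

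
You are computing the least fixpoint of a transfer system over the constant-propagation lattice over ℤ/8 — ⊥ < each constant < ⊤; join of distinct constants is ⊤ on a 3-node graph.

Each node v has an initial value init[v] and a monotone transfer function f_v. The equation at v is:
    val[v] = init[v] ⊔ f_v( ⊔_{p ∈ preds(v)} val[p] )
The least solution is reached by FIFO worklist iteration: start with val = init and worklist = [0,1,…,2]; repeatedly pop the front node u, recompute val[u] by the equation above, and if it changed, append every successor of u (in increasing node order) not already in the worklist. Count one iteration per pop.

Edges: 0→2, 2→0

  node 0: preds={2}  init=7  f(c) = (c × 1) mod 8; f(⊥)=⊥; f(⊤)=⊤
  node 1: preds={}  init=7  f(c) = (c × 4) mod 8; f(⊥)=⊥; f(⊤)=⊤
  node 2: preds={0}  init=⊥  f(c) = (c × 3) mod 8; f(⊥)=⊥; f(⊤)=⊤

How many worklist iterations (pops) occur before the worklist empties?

6

Iteration log — 6 steps:
  step 1. node 0  ⊔preds=⊥  new=7  stable
  step 2. node 1  ⊔preds=⊥  new=7  stable
  step 3. node 2  ⊔preds=7  new=5  old=⊥  +wl: 0
  step 4. node 0  ⊔preds=5  new=⊤  old=7  +wl: 2
  step 5. node 2  ⊔preds=⊤  new=⊤  old=5  +wl: 0
  step 6. node 0  ⊔preds=⊤  new=⊤  stable

Least fixpoint reached:
  node 0: ⊤
  node 1: 7
  node 2: ⊤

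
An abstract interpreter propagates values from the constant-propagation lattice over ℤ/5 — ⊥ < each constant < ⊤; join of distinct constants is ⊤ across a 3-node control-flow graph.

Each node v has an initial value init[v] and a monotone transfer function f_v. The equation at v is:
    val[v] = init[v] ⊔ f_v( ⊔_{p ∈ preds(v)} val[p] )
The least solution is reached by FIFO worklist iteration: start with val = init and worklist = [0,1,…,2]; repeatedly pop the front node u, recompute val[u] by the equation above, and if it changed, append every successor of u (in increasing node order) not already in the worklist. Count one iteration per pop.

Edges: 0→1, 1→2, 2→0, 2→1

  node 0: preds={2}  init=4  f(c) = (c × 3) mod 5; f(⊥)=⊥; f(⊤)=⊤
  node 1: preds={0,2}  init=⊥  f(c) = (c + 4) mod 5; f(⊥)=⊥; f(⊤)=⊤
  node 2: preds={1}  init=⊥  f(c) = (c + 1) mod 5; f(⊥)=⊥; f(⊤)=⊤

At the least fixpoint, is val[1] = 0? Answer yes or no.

Trace (8 dequeues):
  [1] u=0 | in ⊥ | out 4 | ==
  [2] u=1 | in 4 | out 3 | prev ⊥ | push {}
  [3] u=2 | in 3 | out 4 | prev ⊥ | push {0,1}
  [4] u=0 | in 4 | out ⊤ | prev 4 | push {}
  [5] u=1 | in ⊤ | out ⊤ | prev 3 | push {2}
  [6] u=2 | in ⊤ | out ⊤ | prev 4 | push {0,1}
  [7] u=0 | in ⊤ | out ⊤ | ==
  [8] u=1 | in ⊤ | out ⊤ | ==

Converged values:
  [0] ⊤
  [1] ⊤
  [2] ⊤

no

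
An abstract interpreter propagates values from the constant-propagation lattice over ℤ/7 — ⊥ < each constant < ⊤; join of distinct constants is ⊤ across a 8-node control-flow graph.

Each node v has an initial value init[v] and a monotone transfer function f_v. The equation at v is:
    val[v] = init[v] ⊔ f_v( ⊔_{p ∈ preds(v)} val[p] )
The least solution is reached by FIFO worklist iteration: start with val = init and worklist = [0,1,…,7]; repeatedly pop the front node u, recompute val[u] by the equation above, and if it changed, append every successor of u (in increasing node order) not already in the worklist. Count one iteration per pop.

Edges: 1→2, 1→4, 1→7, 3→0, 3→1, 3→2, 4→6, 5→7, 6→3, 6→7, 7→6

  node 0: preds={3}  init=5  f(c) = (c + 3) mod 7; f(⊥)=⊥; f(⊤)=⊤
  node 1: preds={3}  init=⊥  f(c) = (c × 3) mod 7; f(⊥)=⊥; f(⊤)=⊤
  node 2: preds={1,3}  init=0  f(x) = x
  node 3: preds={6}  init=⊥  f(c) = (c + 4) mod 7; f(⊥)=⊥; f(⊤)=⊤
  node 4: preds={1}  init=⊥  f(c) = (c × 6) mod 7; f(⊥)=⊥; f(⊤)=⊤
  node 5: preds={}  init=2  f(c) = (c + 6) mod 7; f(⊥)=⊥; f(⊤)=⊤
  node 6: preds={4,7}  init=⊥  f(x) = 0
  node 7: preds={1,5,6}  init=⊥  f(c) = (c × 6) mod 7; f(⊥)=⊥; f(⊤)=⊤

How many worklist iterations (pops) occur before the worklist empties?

Worklist (16 pops):
  #1 pop 0: in=⊥ → 5 (no change)
  #2 pop 1: in=⊥ → ⊥ (no change)
  #3 pop 2: in=⊥ → 0 (no change)
  #4 pop 3: in=⊥ → ⊥ (no change)
  #5 pop 4: in=⊥ → ⊥ (no change)
  #6 pop 5: in=⊥ → 2 (no change)
  #7 pop 6: in=⊥ → 0 (was ⊥); enqueue [3]
  #8 pop 7: in=⊤ → ⊤ (was ⊥); enqueue [6]
  #9 pop 3: in=0 → 4 (was ⊥); enqueue [0,1,2]
  #10 pop 6: in=⊤ → 0 (no change)
  #11 pop 0: in=4 → ⊤ (was 5); enqueue []
  #12 pop 1: in=4 → 5 (was ⊥); enqueue [4,7]
  #13 pop 2: in=⊤ → ⊤ (was 0); enqueue []
  #14 pop 4: in=5 → 2 (was ⊥); enqueue [6]
  #15 pop 7: in=⊤ → ⊤ (no change)
  #16 pop 6: in=⊤ → 0 (no change)

Fixpoint:
  val[0] = ⊤
  val[1] = 5
  val[2] = ⊤
  val[3] = 4
  val[4] = 2
  val[5] = 2
  val[6] = 0
  val[7] = ⊤

16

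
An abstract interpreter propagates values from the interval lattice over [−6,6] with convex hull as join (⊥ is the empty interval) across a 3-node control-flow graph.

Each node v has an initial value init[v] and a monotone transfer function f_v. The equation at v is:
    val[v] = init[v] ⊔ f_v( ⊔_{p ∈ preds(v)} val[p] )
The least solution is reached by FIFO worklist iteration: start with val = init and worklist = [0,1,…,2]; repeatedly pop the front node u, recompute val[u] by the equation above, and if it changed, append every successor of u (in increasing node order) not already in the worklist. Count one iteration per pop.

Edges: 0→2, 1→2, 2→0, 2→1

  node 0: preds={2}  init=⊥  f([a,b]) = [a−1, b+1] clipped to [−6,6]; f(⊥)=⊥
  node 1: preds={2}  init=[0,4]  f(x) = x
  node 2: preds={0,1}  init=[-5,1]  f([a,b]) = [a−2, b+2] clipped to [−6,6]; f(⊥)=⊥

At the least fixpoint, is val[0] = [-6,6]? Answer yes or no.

Trace (6 dequeues):
  [1] u=0 | in [-5,1] | out [-6,2] | prev ⊥ | push {}
  [2] u=1 | in [-5,1] | out [-5,4] | prev [0,4] | push {}
  [3] u=2 | in [-6,4] | out [-6,6] | prev [-5,1] | push {0,1}
  [4] u=0 | in [-6,6] | out [-6,6] | prev [-6,2] | push {2}
  [5] u=1 | in [-6,6] | out [-6,6] | prev [-5,4] | push {}
  [6] u=2 | in [-6,6] | out [-6,6] | ==

Converged values:
  [0] [-6,6]
  [1] [-6,6]
  [2] [-6,6]

yes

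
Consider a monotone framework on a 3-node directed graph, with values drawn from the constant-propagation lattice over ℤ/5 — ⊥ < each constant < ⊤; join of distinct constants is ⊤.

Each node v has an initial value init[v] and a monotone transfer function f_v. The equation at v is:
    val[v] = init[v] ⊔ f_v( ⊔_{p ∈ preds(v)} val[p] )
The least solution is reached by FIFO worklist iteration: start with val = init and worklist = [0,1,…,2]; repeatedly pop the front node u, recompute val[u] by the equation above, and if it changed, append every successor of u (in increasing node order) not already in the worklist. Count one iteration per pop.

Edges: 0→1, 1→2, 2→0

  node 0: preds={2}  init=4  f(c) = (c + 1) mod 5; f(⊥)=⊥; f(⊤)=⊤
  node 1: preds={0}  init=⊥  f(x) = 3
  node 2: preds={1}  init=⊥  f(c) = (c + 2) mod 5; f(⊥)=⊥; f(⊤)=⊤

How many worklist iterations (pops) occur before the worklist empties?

Trace (5 dequeues):
  [1] u=0 | in ⊥ | out 4 | ==
  [2] u=1 | in 4 | out 3 | prev ⊥ | push {}
  [3] u=2 | in 3 | out 0 | prev ⊥ | push {0}
  [4] u=0 | in 0 | out ⊤ | prev 4 | push {1}
  [5] u=1 | in ⊤ | out 3 | ==

Converged values:
  [0] ⊤
  [1] 3
  [2] 0

5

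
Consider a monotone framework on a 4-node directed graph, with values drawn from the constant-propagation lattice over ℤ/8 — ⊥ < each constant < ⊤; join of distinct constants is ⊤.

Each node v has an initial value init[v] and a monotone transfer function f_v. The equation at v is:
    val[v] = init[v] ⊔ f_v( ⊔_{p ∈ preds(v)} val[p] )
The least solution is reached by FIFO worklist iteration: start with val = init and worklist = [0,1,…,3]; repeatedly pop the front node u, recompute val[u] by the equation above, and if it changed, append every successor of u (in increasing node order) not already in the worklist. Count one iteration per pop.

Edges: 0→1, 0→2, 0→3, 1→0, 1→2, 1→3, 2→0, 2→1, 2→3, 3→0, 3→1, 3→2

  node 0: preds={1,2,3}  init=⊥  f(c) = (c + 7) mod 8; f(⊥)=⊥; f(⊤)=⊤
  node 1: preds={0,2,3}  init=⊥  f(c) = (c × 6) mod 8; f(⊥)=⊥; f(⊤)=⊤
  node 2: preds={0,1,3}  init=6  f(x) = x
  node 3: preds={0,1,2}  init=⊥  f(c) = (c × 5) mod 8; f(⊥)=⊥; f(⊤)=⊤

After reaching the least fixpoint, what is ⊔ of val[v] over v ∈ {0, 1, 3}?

Trace (8 dequeues):
  [1] u=0 | in 6 | out 5 | prev ⊥ | push {}
  [2] u=1 | in ⊤ | out ⊤ | prev ⊥ | push {0}
  [3] u=2 | in ⊤ | out ⊤ | prev 6 | push {1}
  [4] u=3 | in ⊤ | out ⊤ | prev ⊥ | push {2}
  [5] u=0 | in ⊤ | out ⊤ | prev 5 | push {3}
  [6] u=1 | in ⊤ | out ⊤ | ==
  [7] u=2 | in ⊤ | out ⊤ | ==
  [8] u=3 | in ⊤ | out ⊤ | ==

Converged values:
  [0] ⊤
  [1] ⊤
  [2] ⊤
  [3] ⊤

⊤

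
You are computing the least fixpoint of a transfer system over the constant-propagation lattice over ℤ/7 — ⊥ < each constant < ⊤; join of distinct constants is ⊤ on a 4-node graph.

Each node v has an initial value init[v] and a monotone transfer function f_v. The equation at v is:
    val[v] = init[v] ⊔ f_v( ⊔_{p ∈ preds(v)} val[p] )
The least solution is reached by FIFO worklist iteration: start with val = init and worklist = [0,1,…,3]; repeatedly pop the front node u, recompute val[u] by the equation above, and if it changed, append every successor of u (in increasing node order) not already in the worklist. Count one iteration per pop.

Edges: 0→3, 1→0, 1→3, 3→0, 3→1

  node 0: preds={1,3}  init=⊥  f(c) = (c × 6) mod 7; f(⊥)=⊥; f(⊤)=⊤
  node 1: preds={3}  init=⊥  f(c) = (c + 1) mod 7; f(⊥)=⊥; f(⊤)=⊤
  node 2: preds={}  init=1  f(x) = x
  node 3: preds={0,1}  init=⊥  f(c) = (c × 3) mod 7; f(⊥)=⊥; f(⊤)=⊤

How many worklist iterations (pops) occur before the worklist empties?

4

Worklist (4 pops):
  #1 pop 0: in=⊥ → ⊥ (no change)
  #2 pop 1: in=⊥ → ⊥ (no change)
  #3 pop 2: in=⊥ → 1 (no change)
  #4 pop 3: in=⊥ → ⊥ (no change)

Fixpoint:
  val[0] = ⊥
  val[1] = ⊥
  val[2] = 1
  val[3] = ⊥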